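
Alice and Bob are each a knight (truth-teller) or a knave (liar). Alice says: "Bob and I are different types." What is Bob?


Alice says: "Bob and I are different types."
Case 1: Alice is a Knight (truth-teller)
  Statement is true → they ARE different → Bob is a Knave
Case 2: Alice is a Knave (liar)
  Statement is false → they are NOT different → Bob is a Knave
In both cases, Bob is a Knave.

Knave


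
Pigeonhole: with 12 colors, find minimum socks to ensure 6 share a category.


Pigeonhole: to guarantee k in one of n categories, need (k-1)×n + 1.
k = 6, n = 12
Minimum = (6-1) × 12 + 1 = 5 × 12 + 1

61


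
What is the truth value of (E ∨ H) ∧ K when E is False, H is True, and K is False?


E = False, H = True, K = False
Step 1: E ∨ H = False OR True = True
Step 2: True ∧ K = True AND False = False
OR is true when at least one operand is true; AND requires both.

False


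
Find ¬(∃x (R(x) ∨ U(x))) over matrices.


Original: ∃x (R(x) ∨ U(x))
Rule: ¬∀→∃, ¬∃→∀, negate predicate.
Negation: ∀x (¬R(x) ∧ ¬U(x))

∀x (¬R(x) ∧ ¬U(x))


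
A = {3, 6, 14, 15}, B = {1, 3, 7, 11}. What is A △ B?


A = {3, 6, 14, 15}
B = {1, 3, 7, 11}
Operation: symmetric difference
In A only: [6, 14, 15], in B only: [1, 7, 11]

{1, 6, 7, 11, 14, 15}


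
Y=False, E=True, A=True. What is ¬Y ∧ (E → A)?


Y = False, E = True, A = True
Expression: ¬Y ∧ (E → A)
Step 1: ¬Y = NOT False = True
Step 2: E → A = True → True (false only if E=True, A=False) = True
Step 3: (True) ∧ (True) = True AND True = True

True


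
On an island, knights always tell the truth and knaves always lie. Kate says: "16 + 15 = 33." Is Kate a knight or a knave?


Statement: "16 + 15 = 33."
Actual: 16 + 15 = 31
Claimed: 33
Statement is FALSE → Kate lies → Knave

Knave


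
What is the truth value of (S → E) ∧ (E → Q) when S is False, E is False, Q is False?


S = False, E = False, Q = False
Step 1: S → E is false only when S=True and E=False. Result: True
Step 2: E → Q is false only when E=True and Q=False. Result: True
Step 3: True ∧ True = True

True


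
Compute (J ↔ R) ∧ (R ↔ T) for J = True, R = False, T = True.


J = True, R = False, T = True
Step 1: J ↔ R is true when J and R have the same value. Result: False
Step 2: R ↔ T is true when R and T have the same value. Result: False
Step 3: False ∧ False = False

False


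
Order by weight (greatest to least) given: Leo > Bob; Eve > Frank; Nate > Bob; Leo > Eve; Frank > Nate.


Constraints: Leo > Bob; Eve > Frank; Nate > Bob; Leo > Eve; Frank > Nate
Method: at each step, the next-highest is the one remaining person who never appears on the smaller side of a constraint between remaining people.
  Step 1: remaining {Bob, Frank, Nate, Eve, Leo}; on the smaller side: {Bob, Frank, Nate, Eve} → Leo is next (Leo > Bob; Leo > Eve).
  Step 2: remaining {Bob, Frank, Nate, Eve}; on the smaller side: {Bob, Frank, Nate} → Eve is next (Eve > Frank).
  Step 3: remaining {Bob, Frank, Nate}; on the smaller side: {Bob, Nate} → Frank is next (Frank > Nate).
  Step 4: remaining {Bob, Nate}; on the smaller side: {Bob} → Nate is next (Nate > Bob).
  Step 5: only Bob remains → lowest.
Final ranking (highest to lowest):

Leo > Eve > Frank > Nate > Bob


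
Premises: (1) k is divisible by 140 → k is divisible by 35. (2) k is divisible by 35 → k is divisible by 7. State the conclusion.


Hypothetical syllogism: P → Q, Q → R ⊢ P → R
Premise 1: k is divisible by 140 → k is divisible by 35
Premise 2: k is divisible by 35 → k is divisible by 7
Chain the implications: the middle term (k is divisible by 35) links the two.
Conclusion: If k is divisible by 140, then k is divisible by 7.

If k is divisible by 140, then k is divisible by 7.


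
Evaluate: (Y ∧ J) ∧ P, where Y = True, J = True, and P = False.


Y = True, J = True, P = False
Step 1: Y ∧ J = True AND True = True
Step 2: True ∧ P = True AND False = False
AND is true only when ALL operands are true.

False


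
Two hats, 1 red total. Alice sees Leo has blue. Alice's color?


Total red = 1, Leo = blue
Red accounted for: 0
Remaining for Alice: 1
Alice's hat is red.

red


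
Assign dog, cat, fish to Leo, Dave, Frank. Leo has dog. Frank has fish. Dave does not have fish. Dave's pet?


From clues:
  Frank → fish
  Leo → dog
By elimination, Dave gets the remaining.

cat


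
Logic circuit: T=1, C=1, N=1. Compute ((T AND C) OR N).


T AND C = 1&1 = 1
1 OR 1 = 1

1


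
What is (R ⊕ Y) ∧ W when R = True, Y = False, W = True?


R = True, Y = False, W = True
Step 1: R ⊕ Y = True XOR False = True
Step 2: True ∧ W = True AND True = True
XOR true when exactly one of R,Y is true; then AND with W.

True


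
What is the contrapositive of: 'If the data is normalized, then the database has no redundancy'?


Original: If the data is normalized, then the database has no redundancy
Contrapositive: If ¬Q, then ¬P
Negate Q: not (the database has no redundancy)
Negate P: not (the data is normalized)

If not (the database has no redundancy), then not (the data is normalized).


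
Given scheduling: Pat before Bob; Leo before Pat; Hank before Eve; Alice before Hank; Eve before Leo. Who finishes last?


Constraints: Pat before Bob; Leo before Pat; Hank before Eve; Alice before Hank; Eve before Leo
The last task can have nothing scheduled after it, so it must never appear on the left of a 'before'.
Tasks appearing before some other task: Pat, Leo, Hank, Alice, Eve.
The only task not in that list is Bob → it is last.

Bob


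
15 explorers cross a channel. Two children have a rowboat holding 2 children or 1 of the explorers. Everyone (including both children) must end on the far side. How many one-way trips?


Per crossing of one of the explorers: children→, one←, one of the explorers→, one← = 4 trips
15 × 4 = 60, + 1 final children→ = 61
Minimum trips = 61

61


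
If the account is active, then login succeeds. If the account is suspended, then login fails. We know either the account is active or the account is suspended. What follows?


Constructive dilemma: (P → Q) ∧ (R → S), P ∨ R ⊢ Q ∨ S
Premise 1: the account is active → login succeeds
Premise 2: the account is suspended → login fails
Premise 3: the account is active ∨ the account is suspended
Case 1: Assuming the account is active, then by Premise 1, login succeeds.
Case 2: Assuming the account is suspended, then by Premise 2, login fails.
Since one of the account is active or the account is suspended must hold, we get login succeeds or login fails.

Login succeeds or login fails.


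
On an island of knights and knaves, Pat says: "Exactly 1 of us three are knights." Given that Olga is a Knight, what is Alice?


Pat claims exactly 1 knights among Pat, Olga, Alice.
Given: Olga is a Knight.

Case 1: Pat is a Knight (tells truth)
  Then exactly 1 of the three are knights.
  Counting Pat, Olga: 2 knight(s) so far. Need -1 more → impossible.
Case 2: Pat is a Knave (lies)
  Then the count is NOT 1.
  If Alice = Knave, count = 1 = 1 → claim would be true, contradicts lie.
  If Alice = Knight, count = 2 ≠ 1 → lie confirmed ✓

Alice is a Knight.

Knight


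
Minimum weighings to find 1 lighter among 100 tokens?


Each weighing has 3 outcomes (left heavy / balance / right heavy), so k weighings distinguish at most 3^k cases; splitting into three near-equal groups achieves this.
Need 3^k ≥ 100: 3^4 = 81 < 100 ≤ 3^5 = 243
k = ⌈log₃(100)⌉ = 5

5


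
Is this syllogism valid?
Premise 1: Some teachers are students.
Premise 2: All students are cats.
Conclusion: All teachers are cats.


Premise 1: Some teachers are students.
Premise 2: All students are cats.
Conclusion: All teachers are cats.
Fallacy: illicit minor. The minor term (teachers) is distributed in the conclusion ('All teachers ...') but undistributed in its premise ('Some teachers are students' doesn't cover all teachers).
Only 'Some teachers are cats' follows, not 'All'.

Invalid


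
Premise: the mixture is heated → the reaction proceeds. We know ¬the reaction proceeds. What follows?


Modus tollens: P → Q, ¬Q ⊢ ¬P
P: the mixture is heated
Q: the reaction proceeds
We have P → Q and Q is false.
By modus tollens, P must be false.

It is not the case that the mixture is heated


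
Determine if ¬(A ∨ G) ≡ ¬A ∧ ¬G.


Expression 1: ¬(A ∨ G)
Expression 2: ¬A ∧ ¬G
Truth table (A G | Expr1 Expr2):
  T T |   F     F
  T F |   F     F
  F T |   F     F
  F F |   T     T
All 4 rows agree, so the expressions are logically equivalent.

Yes


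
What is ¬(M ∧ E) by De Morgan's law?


De Morgan's law: ¬(P ∧ Q) ≡ ¬P ∨ ¬Q
¬(M ∧ E) = ¬M ∨ ¬E

¬M ∨ ¬E


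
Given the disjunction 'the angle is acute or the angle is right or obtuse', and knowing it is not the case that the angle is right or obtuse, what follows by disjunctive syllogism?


Disjunctive syllogism: P ∨ Q, ¬P ⊢ Q
Disjunction: the angle is acute ∨ the angle is right or obtuse
We know it is not the case that the angle is right or obtuse.
By disjunctive syllogism, the other disjunct must be true.

The angle is acute


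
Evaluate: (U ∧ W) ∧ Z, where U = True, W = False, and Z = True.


U = True, W = False, Z = True
Step 1: U ∧ W = True AND False = False
Step 2: False ∧ Z = False AND True = False
AND is true only when ALL operands are true.

False


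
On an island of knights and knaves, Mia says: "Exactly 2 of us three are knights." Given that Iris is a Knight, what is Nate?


Mia claims exactly 2 knights among Mia, Iris, Nate.
Given: Iris is a Knight.

Case 1: Mia is a Knight (tells truth)
  Then exactly 2 of the three are knights.
  Counting Mia, Iris: 2 knight(s) so far. Need 0 more → Nate = Knave.
Case 2: Mia is a Knave (lies)
  Then the count is NOT 2.
  If Nate = Knight, count = 2 = 2 → claim would be true, contradicts lie.
  If Nate = Knave, count = 1 ≠ 2 → lie confirmed ✓

Nate is a Knave.

Knave


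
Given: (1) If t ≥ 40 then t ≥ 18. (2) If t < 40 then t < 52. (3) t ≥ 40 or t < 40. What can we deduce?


Constructive dilemma: (P → Q) ∧ (R → S), P ∨ R ⊢ Q ∨ S
Premise 1: t ≥ 40 → t ≥ 18
Premise 2: t < 40 → t < 52
Premise 3: t ≥ 40 ∨ t < 40
Case 1: Assuming t ≥ 40, then by Premise 1, t ≥ 18.
Case 2: Assuming t < 40, then by Premise 2, t < 52.
Since one of t ≥ 40 or t < 40 must hold, we get t ≥ 18 or t < 52.

t ≥ 18 or t < 52.


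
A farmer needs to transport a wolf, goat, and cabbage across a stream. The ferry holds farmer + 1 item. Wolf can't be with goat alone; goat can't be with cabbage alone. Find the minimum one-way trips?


1. farmer+goat → 2. farmer ← 3. farmer+wolf → 4. farmer+goat ← 5. farmer+cabbage → 6. farmer ← 7. farmer+goat →
Minimum trips = 7

7


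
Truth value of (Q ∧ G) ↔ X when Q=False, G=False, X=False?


Q = False, G = False, X = False
Expression: (Q ∧ G) ↔ X
Step 1: Q ∧ G = False AND False = False
Step 2: (False) ↔ X = (False iff False) = True

True


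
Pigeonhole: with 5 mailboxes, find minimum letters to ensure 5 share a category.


Pigeonhole: to guarantee k in one of n categories, need (k-1)×n + 1.
k = 5, n = 5
Minimum = (5-1) × 5 + 1 = 4 × 5 + 1

21


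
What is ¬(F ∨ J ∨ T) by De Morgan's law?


De Morgan's law: ¬(P ∨ Q ∨ R) ≡ ¬P ∧ ¬Q ∧ ¬R
¬(F ∨ J ∨ T) = ¬F ∧ ¬J ∧ ¬T

¬F ∧ ¬J ∧ ¬T


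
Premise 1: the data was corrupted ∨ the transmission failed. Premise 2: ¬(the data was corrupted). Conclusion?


Disjunctive syllogism: P ∨ Q, ¬P ⊢ Q
Disjunction: the data was corrupted ∨ the transmission failed
We know it is not the case that the data was corrupted.
By disjunctive syllogism, the other disjunct must be true.

The transmission failed


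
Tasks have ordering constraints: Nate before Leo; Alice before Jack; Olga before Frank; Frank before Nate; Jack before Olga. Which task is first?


Constraints: Nate before Leo; Alice before Jack; Olga before Frank; Frank before Nate; Jack before Olga
The first task can have nothing scheduled before it, so it must never appear on the right of a 'before'.
Tasks appearing after some 'before': Leo, Jack, Frank, Nate, Olga.
The only task not in that list is Alice → it is first.

Alice


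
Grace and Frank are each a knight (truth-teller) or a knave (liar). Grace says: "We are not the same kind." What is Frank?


Grace says: "We are not the same kind."
Case 1: Grace is a Knight (truth-teller)
  Statement is true → they ARE different → Frank is a Knave
Case 2: Grace is a Knave (liar)
  Statement is false → they are NOT different → Frank is a Knave
In both cases, Frank is a Knave.

Knave


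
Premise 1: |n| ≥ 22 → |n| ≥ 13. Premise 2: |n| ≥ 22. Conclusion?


Modus ponens: P → Q, P ⊢ Q
P: |n| ≥ 22
Q: |n| ≥ 13
We have P → Q and P is true.
By modus ponens, Q must be true.

|n| ≥ 13


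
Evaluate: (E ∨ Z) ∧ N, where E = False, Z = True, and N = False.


E = False, Z = True, N = False
Step 1: E ∨ Z = False OR True = True
Step 2: True ∧ N = True AND False = False
OR is true when at least one operand is true; AND requires both.

False


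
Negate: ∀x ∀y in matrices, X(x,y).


Original: ∀x ∀y X(x,y)
Rule: ¬∀→∃, ¬∃→∀, negate predicate.
Negation: ∃x ∃y ¬X(x,y)

∃x ∃y ¬X(x,y)


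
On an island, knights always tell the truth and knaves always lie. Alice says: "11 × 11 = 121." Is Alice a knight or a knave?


Statement: "11 × 11 = 121."
Actual: 11 × 11 = 121
Claimed: 121
Statement is TRUE → Alice tells the truth → Knight

Knight


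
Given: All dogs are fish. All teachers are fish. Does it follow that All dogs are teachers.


Premise 1: All dogs are fish.
Premise 2: All teachers are fish.
Conclusion: All dogs are teachers.
Fallacy: undistributed middle. fish is predicate in both.
Counterexample: dogs and teachers could be disjoint subsets of fish.

Invalid


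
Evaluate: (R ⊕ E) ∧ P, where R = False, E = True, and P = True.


R = False, E = True, P = True
Step 1: R ⊕ E = False XOR True = True
Step 2: True ∧ P = True AND True = True
XOR true when exactly one of R,E is true; then AND with P.

True


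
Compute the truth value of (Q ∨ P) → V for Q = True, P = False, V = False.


Q = True, P = False, V = False
Step 1: Q ∨ P = True OR False = True
Step 2: (True) → V: false only when antecedent=True and V=False.
Result: False

False


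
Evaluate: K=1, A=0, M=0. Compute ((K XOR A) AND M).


K XOR A = 1^0 = 1
1 AND 0 = 0

0


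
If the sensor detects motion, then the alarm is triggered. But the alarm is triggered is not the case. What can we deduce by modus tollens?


Modus tollens: P → Q, ¬Q ⊢ ¬P
P: the sensor detects motion
Q: the alarm is triggered
We have P → Q and Q is false.
By modus tollens, P must be false.

It is not the case that the sensor detects motion


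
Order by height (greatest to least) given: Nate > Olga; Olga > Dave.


Constraints: Nate > Olga; Olga > Dave
Method: at each step, the next-highest is the one remaining person who never appears on the smaller side of a constraint between remaining people.
  Step 1: remaining {Olga, Dave, Nate}; on the smaller side: {Olga, Dave} → Nate is next (Nate > Olga).
  Step 2: remaining {Olga, Dave}; on the smaller side: {Dave} → Olga is next (Olga > Dave).
  Step 3: only Dave remains → lowest.
Final ranking (highest to lowest):

Nate > Olga > Dave


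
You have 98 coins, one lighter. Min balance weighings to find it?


Each weighing has 3 outcomes (left heavy / balance / right heavy), so k weighings distinguish at most 3^k cases; splitting into three near-equal groups achieves this.
Need 3^k ≥ 98: 3^4 = 81 < 98 ≤ 3^5 = 243
k = ⌈log₃(98)⌉ = 5

5


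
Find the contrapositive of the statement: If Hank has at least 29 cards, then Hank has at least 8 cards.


Original: If Hank has at least 29 cards, then Hank has at least 8 cards
Contrapositive: If ¬Q, then ¬P
Negate Q: not (Hank has at least 8 cards)
Negate P: not (Hank has at least 29 cards)

If not (Hank has at least 8 cards), then not (Hank has at least 29 cards).


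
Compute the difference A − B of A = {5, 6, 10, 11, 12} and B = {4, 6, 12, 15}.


A = {5, 6, 10, 11, 12}
B = {4, 6, 12, 15}
Operation: difference A − B
In A but not B: 5, 10, 11

{5, 10, 11}


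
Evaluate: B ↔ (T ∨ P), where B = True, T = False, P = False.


B = True, T = False, P = False
Step 1: T ∨ P = False OR False = False
Step 2: B ↔ (False): true when both sides have same truth value.
Result: True ↔ False = False

False


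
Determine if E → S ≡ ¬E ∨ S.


Expression 1: E → S
Expression 2: ¬E ∨ S
Truth table (E S | Expr1 Expr2):
  T T |   T     T
  T F |   F     F
  F T |   T     T
  F F |   T     T
All 4 rows agree, so the expressions are logically equivalent.

Yes


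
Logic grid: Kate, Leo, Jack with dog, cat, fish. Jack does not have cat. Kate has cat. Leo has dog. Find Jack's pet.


From clues:
  Kate → cat
  Leo → dog
By elimination, Jack gets the remaining.

fish


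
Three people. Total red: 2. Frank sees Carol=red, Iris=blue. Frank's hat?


Total red = 2, seen red = 1
Own red = 2 - 1 = 1
Frank's hat is red.

red


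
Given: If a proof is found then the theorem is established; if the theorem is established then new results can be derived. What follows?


Hypothetical syllogism: P → Q, Q → R ⊢ P → R
Premise 1: a proof is found → the theorem is established
Premise 2: the theorem is established → new results can be derived
Chain the implications: the middle term (the theorem is established) links the two.
Conclusion: If a proof is found, then new results can be derived.

If a proof is found, then new results can be derived.


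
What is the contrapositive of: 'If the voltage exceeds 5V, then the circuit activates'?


Original: If the voltage exceeds 5V, then the circuit activates
Contrapositive: If ¬Q, then ¬P
Negate Q: not (the circuit activates)
Negate P: not (the voltage exceeds 5V)

If not (the circuit activates), then not (the voltage exceeds 5V).


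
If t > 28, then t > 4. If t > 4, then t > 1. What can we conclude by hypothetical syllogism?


Hypothetical syllogism: P → Q, Q → R ⊢ P → R
Premise 1: t > 28 → t > 4
Premise 2: t > 4 → t > 1
Chain the implications: the middle term (t > 4) links the two.
Conclusion: If t > 28, then t > 1.

If t > 28, then t > 1.


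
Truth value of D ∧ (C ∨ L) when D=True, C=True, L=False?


D = True, C = True, L = False
Expression: D ∧ (C ∨ L)
Step 1: C ∨ L = True OR False = True
Step 2: D ∧ (True) = True AND True = True

True


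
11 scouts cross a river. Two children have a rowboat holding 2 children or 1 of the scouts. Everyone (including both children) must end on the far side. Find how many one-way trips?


Per crossing of one of the scouts: children→, one←, one of the scouts→, one← = 4 trips
11 × 4 = 44, + 1 final children→ = 45
Minimum trips = 45

45


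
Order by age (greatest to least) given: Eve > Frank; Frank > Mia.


Constraints: Eve > Frank; Frank > Mia
Method: at each step, the next-highest is the one remaining person who never appears on the smaller side of a constraint between remaining people.
  Step 1: remaining {Frank, Mia, Eve}; on the smaller side: {Frank, Mia} → Eve is next (Eve > Frank).
  Step 2: remaining {Frank, Mia}; on the smaller side: {Mia} → Frank is next (Frank > Mia).
  Step 3: only Mia remains → lowest.
Final ranking (highest to lowest):

Eve > Frank > Mia


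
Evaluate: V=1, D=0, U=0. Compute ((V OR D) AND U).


V OR D = 1|0 = 1
1 AND 0 = 0

0


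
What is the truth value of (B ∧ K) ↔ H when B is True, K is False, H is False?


B = True, K = False, H = False
Step 1: B ∧ K = True AND False = False
Step 2: (False) ↔ H: true when both sides have same truth value.
Result: False ↔ False = True

True


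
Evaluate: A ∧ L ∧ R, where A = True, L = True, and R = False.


A = True, L = True, R = False
Step 1: A ∧ L = True AND True = True
Step 2: (True) ∧ R = (True) AND False = False
AND is true only when ALL operands are true.

False


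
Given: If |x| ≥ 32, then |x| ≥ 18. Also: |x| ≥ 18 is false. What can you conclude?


Modus tollens: P → Q, ¬Q ⊢ ¬P
P: |x| ≥ 32
Q: |x| ≥ 18
We have P → Q and Q is false.
By modus tollens, P must be false.

It is not the case that |x| ≥ 32


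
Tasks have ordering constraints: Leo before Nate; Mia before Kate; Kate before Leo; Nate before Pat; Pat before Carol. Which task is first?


Constraints: Leo before Nate; Mia before Kate; Kate before Leo; Nate before Pat; Pat before Carol
The first task can have nothing scheduled before it, so it must never appear on the right of a 'before'.
Tasks appearing after some 'before': Nate, Kate, Leo, Pat, Carol.
The only task not in that list is Mia → it is first.

Mia


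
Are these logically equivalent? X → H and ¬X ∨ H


Expression 1: X → H
Expression 2: ¬X ∨ H
Truth table (X H | Expr1 Expr2):
  T T |   T     T
  T F |   F     F
  F T |   T     T
  F F |   T     T
All 4 rows agree, so the expressions are logically equivalent.

Yes


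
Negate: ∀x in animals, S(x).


Original: ∀x S(x)
Rule: ¬∀→∃, ¬∃→∀, negate predicate.
Negation: ∃x ¬S(x)

∃x ¬S(x)


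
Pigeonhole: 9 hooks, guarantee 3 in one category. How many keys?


Pigeonhole: to guarantee k in one of n categories, need (k-1)×n + 1.
k = 3, n = 9
Minimum = (3-1) × 9 + 1 = 2 × 9 + 1

19


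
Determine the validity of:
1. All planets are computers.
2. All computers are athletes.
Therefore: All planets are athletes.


Premise 1: All planets are computers.
Premise 2: All computers are athletes.
Conclusion: All planets are athletes.
Barbara syllogism (AAA-1): All A are B, All B are C → All A are C.
Middle term (computers) distributed in premise 2.

Valid


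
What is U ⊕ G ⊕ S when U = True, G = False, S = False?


U = True, G = False, S = False
Step 1: U ⊕ G = True XOR False = True
Step 2: True ⊕ S = True XOR False = True
XOR is true when an odd number of operands are true.

True


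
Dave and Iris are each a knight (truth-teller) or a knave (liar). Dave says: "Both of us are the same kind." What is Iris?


Dave says: "Both of us are the same kind."
Case 1: Dave is a Knight (truth-teller)
  Statement is true → they ARE the same → Iris is also a Knight
Case 2: Dave is a Knave (liar)
  Statement is false → they are NOT the same → Iris is a Knight
In both cases, Iris is a Knight.

Knight


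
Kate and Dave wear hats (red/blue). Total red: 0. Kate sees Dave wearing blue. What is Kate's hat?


Total red = 0, Dave = blue
Red accounted for: 0
Remaining for Kate: 0
Kate's hat is blue.

blue


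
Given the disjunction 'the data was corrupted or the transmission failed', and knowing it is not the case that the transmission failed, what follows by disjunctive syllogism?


Disjunctive syllogism: P ∨ Q, ¬P ⊢ Q
Disjunction: the data was corrupted ∨ the transmission failed
We know it is not the case that the transmission failed.
By disjunctive syllogism, the other disjunct must be true.

The data was corrupted


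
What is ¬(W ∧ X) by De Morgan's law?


De Morgan's law: ¬(P ∧ Q) ≡ ¬P ∨ ¬Q
¬(W ∧ X) = ¬W ∨ ¬X

¬W ∨ ¬X


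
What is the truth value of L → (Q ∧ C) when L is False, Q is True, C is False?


L = False, Q = True, C = False
Step 1: Q ∧ C = True AND False = False
Step 2: L → (False): false only when L=True and consequent=False.
Result: True

True


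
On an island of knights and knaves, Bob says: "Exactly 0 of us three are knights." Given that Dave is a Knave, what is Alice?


Bob claims exactly 0 knights among Bob, Dave, Alice.
Given: Dave is a Knave.

Case 1: Bob is a Knight (tells truth)
  Then exactly 0 of the three are knights.
  Counting Bob, Dave: 1 knight(s) so far. Need -1 more → impossible.
Case 2: Bob is a Knave (lies)
  Then the count is NOT 0.
  If Alice = Knave, count = 0 = 0 → claim would be true, contradicts lie.
  If Alice = Knight, count = 1 ≠ 0 → lie confirmed ✓

Alice is a Knight.

Knight


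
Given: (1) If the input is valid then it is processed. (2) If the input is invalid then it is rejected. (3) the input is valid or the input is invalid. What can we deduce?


Constructive dilemma: (P → Q) ∧ (R → S), P ∨ R ⊢ Q ∨ S
Premise 1: the input is valid → it is processed
Premise 2: the input is invalid → it is rejected
Premise 3: the input is valid ∨ the input is invalid
Case 1: Assuming the input is valid, then by Premise 1, it is processed.
Case 2: Assuming the input is invalid, then by Premise 2, it is rejected.
Since one of the input is valid or the input is invalid must hold, we get it is processed or it is rejected.

It is processed or it is rejected.


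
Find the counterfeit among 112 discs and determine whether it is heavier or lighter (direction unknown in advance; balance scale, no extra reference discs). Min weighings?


Let n = 112. 224 possibilities (n discs × lighter/heavier); each weighing has 3 outcomes.
Bound for k weighings: say the first weighing puts j discs on each pan. If it tips, the 2j weighed discs remain suspects (each with a known direction) and k-1 weighings give 3^(k-1) outcomes; 3^(k-1) is odd, so 2j ≤ 3^(k-1) - 1. If it balances, the n - 2j unweighed discs remain with direction unknown: 2(n - 2j) ≤ 3^(k-1) - 1 by the same parity argument. Adding, n ≤ (3^(k-1) - 1) + (3^(k-1) - 1)/2 = (3^k - 3)/2, and the classical three-group strategy achieves this (3 discs in 2 weighings, 12 in 3, 39 in 4, 120 in 5).
So we need the smallest k with (3^k - 3)/2 ≥ 112.
k = 4: (3^4 - 3)/2 = 39 < 112 ✗
k = 5: (3^5 - 3)/2 = 120 ≥ 112 ✓

5


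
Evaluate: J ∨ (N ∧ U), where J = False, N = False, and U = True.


J = False, N = False, U = True
Step 1: N ∧ U = False AND True = False
Step 2: J ∨ False = False OR False = False
AND evaluated first (higher precedence); then OR applied.

False


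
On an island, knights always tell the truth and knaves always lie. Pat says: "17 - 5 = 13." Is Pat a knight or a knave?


Statement: "17 - 5 = 13."
Actual: 17 - 5 = 12
Claimed: 13
Statement is FALSE → Pat lies → Knave

Knave


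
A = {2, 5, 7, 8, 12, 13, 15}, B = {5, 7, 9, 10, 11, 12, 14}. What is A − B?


A = {2, 5, 7, 8, 12, 13, 15}
B = {5, 7, 9, 10, 11, 12, 14}
Operation: difference A − B
In A but not B: 2, 8, 13, 15

{2, 8, 13, 15}


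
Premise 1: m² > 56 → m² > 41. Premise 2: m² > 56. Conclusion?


Modus ponens: P → Q, P ⊢ Q
P: m² > 56
Q: m² > 41
We have P → Q and P is true.
By modus ponens, Q must be true.

m² > 41


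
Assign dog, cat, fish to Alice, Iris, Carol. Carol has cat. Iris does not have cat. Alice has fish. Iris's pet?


From clues:
  Carol → cat
  Alice → fish
By elimination, Iris gets the remaining.

dog


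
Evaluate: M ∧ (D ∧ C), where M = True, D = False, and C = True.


M = True, D = False, C = True
Step 1: D ∧ C = False AND True = False
Step 2: M ∧ False = True AND False = False
AND is true only when ALL operands are true.

False


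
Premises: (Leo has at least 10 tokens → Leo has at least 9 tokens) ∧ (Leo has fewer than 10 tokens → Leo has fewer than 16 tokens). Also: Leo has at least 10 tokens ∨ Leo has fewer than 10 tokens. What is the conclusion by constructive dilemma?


Constructive dilemma: (P → Q) ∧ (R → S), P ∨ R ⊢ Q ∨ S
Premise 1: Leo has at least 10 tokens → Leo has at least 9 tokens
Premise 2: Leo has fewer than 10 tokens → Leo has fewer than 16 tokens
Premise 3: Leo has at least 10 tokens ∨ Leo has fewer than 10 tokens
Case 1: Assuming Leo has at least 10 tokens, then by Premise 1, Leo has at least 9 tokens.
Case 2: Assuming Leo has fewer than 10 tokens, then by Premise 2, Leo has fewer than 16 tokens.
Since one of Leo has at least 10 tokens or Leo has fewer than 10 tokens must hold, we get Leo has at least 9 tokens or Leo has fewer than 16 tokens.

Leo has at least 9 tokens or Leo has fewer than 16 tokens.


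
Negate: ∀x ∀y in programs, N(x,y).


Original: ∀x ∀y N(x,y)
Rule: ¬∀→∃, ¬∃→∀, negate predicate.
Negation: ∃x ∃y ¬N(x,y)

∃x ∃y ¬N(x,y)


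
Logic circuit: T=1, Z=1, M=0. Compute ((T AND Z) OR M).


T AND Z = 1&1 = 1
1 OR 0 = 1

1


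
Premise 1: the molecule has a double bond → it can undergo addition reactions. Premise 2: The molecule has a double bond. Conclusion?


Modus ponens: P → Q, P ⊢ Q
P: the molecule has a double bond
Q: it can undergo addition reactions
We have P → Q and P is true.
By modus ponens, Q must be true.

It can undergo addition reactions


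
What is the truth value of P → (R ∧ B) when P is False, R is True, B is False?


P = False, R = True, B = False
Step 1: R ∧ B = True AND False = False
Step 2: P → (False): false only when P=True and consequent=False.
Result: True

True


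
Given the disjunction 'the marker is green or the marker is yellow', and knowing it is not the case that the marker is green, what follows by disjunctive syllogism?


Disjunctive syllogism: P ∨ Q, ¬P ⊢ Q
Disjunction: the marker is green ∨ the marker is yellow
We know it is not the case that the marker is green.
By disjunctive syllogism, the other disjunct must be true.

The marker is yellow


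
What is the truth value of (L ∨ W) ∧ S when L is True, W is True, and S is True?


L = True, W = True, S = True
Step 1: L ∨ W = True OR True = True
Step 2: True ∧ S = True AND True = True
OR is true when at least one operand is true; AND requires both.

True


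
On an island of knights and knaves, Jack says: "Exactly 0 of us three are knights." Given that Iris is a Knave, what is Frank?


Jack claims exactly 0 knights among Jack, Iris, Frank.
Given: Iris is a Knave.

Case 1: Jack is a Knight (tells truth)
  Then exactly 0 of the three are knights.
  Counting Jack, Iris: 1 knight(s) so far. Need -1 more → impossible.
Case 2: Jack is a Knave (lies)
  Then the count is NOT 0.
  If Frank = Knave, count = 0 = 0 → claim would be true, contradicts lie.
  If Frank = Knight, count = 1 ≠ 0 → lie confirmed ✓

Frank is a Knight.

Knight


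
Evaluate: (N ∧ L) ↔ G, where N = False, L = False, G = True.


N = False, L = False, G = True
Step 1: N ∧ L = False AND False = False
Step 2: (False) ↔ G: true when both sides have same truth value.
Result: False ↔ True = False

False


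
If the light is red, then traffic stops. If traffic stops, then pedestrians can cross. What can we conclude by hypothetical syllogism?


Hypothetical syllogism: P → Q, Q → R ⊢ P → R
Premise 1: the light is red → traffic stops
Premise 2: traffic stops → pedestrians can cross
Chain the implications: the middle term (traffic stops) links the two.
Conclusion: If the light is red, then pedestrians can cross.

If the light is red, then pedestrians can cross.


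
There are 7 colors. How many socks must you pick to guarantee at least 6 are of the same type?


Pigeonhole: to guarantee k in one of n categories, need (k-1)×n + 1.
k = 6, n = 7
Minimum = (6-1) × 7 + 1 = 5 × 7 + 1

36


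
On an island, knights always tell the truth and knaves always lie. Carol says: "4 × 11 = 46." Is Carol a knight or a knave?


Statement: "4 × 11 = 46."
Actual: 4 × 11 = 44
Claimed: 46
Statement is FALSE → Carol lies → Knave

Knave


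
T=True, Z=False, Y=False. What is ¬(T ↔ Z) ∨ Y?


T = True, Z = False, Y = False
Expression: ¬(T ↔ Z) ∨ Y
Step 1: T ↔ Z = (True iff False) = False
Step 2: ¬(T ↔ Z) = NOT False = True
Step 3: (True) ∨ Y = True OR False = True

True


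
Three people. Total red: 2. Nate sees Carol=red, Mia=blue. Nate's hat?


Total red = 2, seen red = 1
Own red = 2 - 1 = 1
Nate's hat is red.

red


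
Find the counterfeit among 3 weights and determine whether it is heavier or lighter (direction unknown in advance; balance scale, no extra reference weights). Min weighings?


Let n = 3. 6 possibilities (n weights × lighter/heavier); each weighing has 3 outcomes.
Bound for k weighings: say the first weighing puts j weights on each pan. If it tips, the 2j weighed weights remain suspects (each with a known direction) and k-1 weighings give 3^(k-1) outcomes; 3^(k-1) is odd, so 2j ≤ 3^(k-1) - 1. If it balances, the n - 2j unweighed weights remain with direction unknown: 2(n - 2j) ≤ 3^(k-1) - 1 by the same parity argument. Adding, n ≤ (3^(k-1) - 1) + (3^(k-1) - 1)/2 = (3^k - 3)/2, and the classical three-group strategy achieves this (3 weights in 2 weighings, 12 in 3, 39 in 4, 120 in 5).
So we need the smallest k with (3^k - 3)/2 ≥ 3.
k = 1: (3^1 - 3)/2 = 0 < 3 ✗
k = 2: (3^2 - 3)/2 = 3 ≥ 3 ✓

2


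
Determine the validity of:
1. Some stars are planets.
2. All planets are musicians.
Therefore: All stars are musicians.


Premise 1: Some stars are planets.
Premise 2: All planets are musicians.
Conclusion: All stars are musicians.
Fallacy: illicit minor. The minor term (stars) is distributed in the conclusion ('All stars ...') but undistributed in its premise ('Some stars are planets' doesn't cover all stars).
Only 'Some stars are musicians' follows, not 'All'.

Invalid


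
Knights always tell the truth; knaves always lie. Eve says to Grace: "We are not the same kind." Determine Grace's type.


Eve says: "We are not the same kind."
Case 1: Eve is a Knight (truth-teller)
  Statement is true → they ARE different → Grace is a Knave
Case 2: Eve is a Knave (liar)
  Statement is false → they are NOT different → Grace is a Knave
In both cases, Grace is a Knave.

Knave


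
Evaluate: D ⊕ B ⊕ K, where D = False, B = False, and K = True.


D = False, B = False, K = True
Step 1: D ⊕ B = False XOR False = False
Step 2: False ⊕ K = False XOR True = True
XOR is true when an odd number of operands are true.

True


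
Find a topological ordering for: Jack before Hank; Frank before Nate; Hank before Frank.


Constraints: Jack before Hank; Frank before Nate; Hank before Frank
Method: repeatedly schedule the remaining task that has no remaining task required before it.
  Step 1: remaining {Nate, Jack, Frank, Hank}; every task except Jack still has a predecessor pending → schedule Jack.
  Step 2: remaining {Nate, Frank, Hank}; every task except Hank still has a predecessor pending → schedule Hank.
  Step 3: remaining {Nate, Frank}; every task except Frank still has a predecessor pending → schedule Frank.
  Step 4: only Nate remains → schedule Nate.
Resulting order:

Jack → Hank → Frank → Nate


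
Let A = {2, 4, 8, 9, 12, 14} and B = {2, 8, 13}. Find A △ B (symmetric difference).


A = {2, 4, 8, 9, 12, 14}
B = {2, 8, 13}
Operation: symmetric difference
In A only: [4, 9, 12, 14], in B only: [13]

{4, 9, 12, 13, 14}


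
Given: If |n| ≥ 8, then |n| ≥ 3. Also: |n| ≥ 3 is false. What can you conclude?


Modus tollens: P → Q, ¬Q ⊢ ¬P
P: |n| ≥ 8
Q: |n| ≥ 3
We have P → Q and Q is false.
By modus tollens, P must be false.

It is not the case that |n| ≥ 8


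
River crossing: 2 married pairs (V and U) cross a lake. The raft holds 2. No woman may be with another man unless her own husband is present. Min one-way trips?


Label couples V and U.
1. WV+WU → (far: WV,WU; near: HV,HU)
2. WV ←   (far: WU; near: HV,HU,WV)
3. HV+HU → (far: HV,HU,WU; near: WV)
4. HV ←   (far: HU,WU; near: HV,WV)  — HV returns, since WV is alone on near bank
5. HV+WV → (far: all four; near: empty)
Every state respects the constraint.
Minimum trips = 5

5


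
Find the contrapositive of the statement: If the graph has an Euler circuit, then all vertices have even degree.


Original: If the graph has an Euler circuit, then all vertices have even degree
Contrapositive: If ¬Q, then ¬P
Negate Q: not (all vertices have even degree)
Negate P: not (the graph has an Euler circuit)

If not (all vertices have even degree), then not (the graph has an Euler circuit).


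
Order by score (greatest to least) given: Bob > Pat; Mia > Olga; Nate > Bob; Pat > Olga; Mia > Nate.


Constraints: Bob > Pat; Mia > Olga; Nate > Bob; Pat > Olga; Mia > Nate
Method: at each step, the next-highest is the one remaining person who never appears on the smaller side of a constraint between remaining people.
  Step 1: remaining {Bob, Pat, Nate, Olga, Mia}; on the smaller side: {Bob, Pat, Nate, Olga} → Mia is next (Mia > Olga; Mia > Nate).
  Step 2: remaining {Bob, Pat, Nate, Olga}; on the smaller side: {Bob, Pat, Olga} → Nate is next (Nate > Bob).
  Step 3: remaining {Bob, Pat, Olga}; on the smaller side: {Pat, Olga} → Bob is next (Bob > Pat).
  Step 4: remaining {Pat, Olga}; on the smaller side: {Olga} → Pat is next (Pat > Olga).
  Step 5: only Olga remains → lowest.
Final ranking (highest to lowest):

Mia > Nate > Bob > Pat > Olga


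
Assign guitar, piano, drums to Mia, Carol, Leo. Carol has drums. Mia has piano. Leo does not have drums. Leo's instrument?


From clues:
  Carol → drums
  Mia → piano
By elimination, Leo gets the remaining.

guitar


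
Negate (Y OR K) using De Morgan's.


De Morgan's law: ¬(P ∨ Q) ≡ ¬P ∧ ¬Q
¬(Y ∨ K) = ¬Y ∧ ¬K

¬Y ∧ ¬K


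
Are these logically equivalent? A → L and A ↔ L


Expression 1: A → L
Expression 2: A ↔ L
Truth table (A L | Expr1 Expr2):
  T T |   T     T
  T F |   F     F
  F T |   T     F   ← differ
  F F |   T     T
Counterexample: A=F, L=T gives Expr1 = T but Expr2 = F, so the expressions are NOT logically equivalent.

No


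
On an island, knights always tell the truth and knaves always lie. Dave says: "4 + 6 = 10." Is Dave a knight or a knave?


Statement: "4 + 6 = 10."
Actual: 4 + 6 = 10
Claimed: 10
Statement is TRUE → Dave tells the truth → Knight

Knight


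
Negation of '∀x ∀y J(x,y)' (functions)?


Original: ∀x ∀y J(x,y)
Rule: ¬∀→∃, ¬∃→∀, negate predicate.
Negation: ∃x ∃y ¬J(x,y)

∃x ∃y ¬J(x,y)


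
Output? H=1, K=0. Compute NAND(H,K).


H AND K = 0
NOT(0) = 1

1


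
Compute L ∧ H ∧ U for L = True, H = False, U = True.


L = True, H = False, U = True
Step 1: L ∧ H = True AND False = False
Step 2: (False) ∧ U = (False) AND True = False
AND is true only when ALL operands are true.

False


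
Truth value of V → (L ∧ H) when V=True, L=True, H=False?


V = True, L = True, H = False
Expression: V → (L ∧ H)
Step 1: L ∧ H = True AND False = False
Step 2: V → (False) = True → False = False

False


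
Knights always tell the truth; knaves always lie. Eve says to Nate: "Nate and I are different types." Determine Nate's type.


Eve says: "Nate and I are different types."
Case 1: Eve is a Knight (truth-teller)
  Statement is true → they ARE different → Nate is a Knave
Case 2: Eve is a Knave (liar)
  Statement is false → they are NOT different → Nate is a Knave
In both cases, Nate is a Knave.

Knave


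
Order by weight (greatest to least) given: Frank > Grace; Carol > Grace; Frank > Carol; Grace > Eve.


Constraints: Frank > Grace; Carol > Grace; Frank > Carol; Grace > Eve
Method: at each step, the next-highest is the one remaining person who never appears on the smaller side of a constraint between remaining people.
  Step 1: remaining {Eve, Frank, Carol, Grace}; on the smaller side: {Eve, Carol, Grace} → Frank is next (Frank > Grace; Frank > Carol).
  Step 2: remaining {Eve, Carol, Grace}; on the smaller side: {Eve, Grace} → Carol is next (Carol > Grace).
  Step 3: remaining {Eve, Grace}; on the smaller side: {Eve} → Grace is next (Grace > Eve).
  Step 4: only Eve remains → lowest.
Final ranking (highest to lowest):

Frank > Carol > Grace > Eve
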